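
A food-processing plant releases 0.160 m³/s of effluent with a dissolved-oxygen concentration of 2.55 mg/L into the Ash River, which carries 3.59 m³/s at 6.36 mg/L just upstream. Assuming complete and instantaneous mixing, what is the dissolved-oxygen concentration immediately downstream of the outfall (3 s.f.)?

6.20 mg/L

Flow-weighted mixing: C = (Q_r C_r + Q_w C_w)/(Q_r + Q_w)
= (3.59×6.36 + 0.160×2.55)/(3.59 + 0.160) = 23.24/3.750 = 6.197 mg/L.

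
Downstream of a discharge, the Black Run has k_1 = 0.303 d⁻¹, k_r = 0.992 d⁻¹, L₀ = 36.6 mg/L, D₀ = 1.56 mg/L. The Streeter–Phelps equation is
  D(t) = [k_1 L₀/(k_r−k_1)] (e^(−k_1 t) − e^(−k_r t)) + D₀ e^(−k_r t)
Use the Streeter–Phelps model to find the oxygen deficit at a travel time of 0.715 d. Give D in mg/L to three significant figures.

k_1 L₀/(k_r−k_1) = 0.303×36.6/(0.992−0.303) = 11.09/0.6890 = 16.10 mg/L.
e^(−k_1 t) = e^(−0.303×0.7150) = 0.8052; e^(−k_r t) = e^(−0.992×0.7150) = 0.4920.
D = 16.10 × (0.8052 − 0.4920) + 1.56 × 0.4920 = 5.041 + 0.7675 = 5.809 mg/L.

D ≈ 5.81 mg/L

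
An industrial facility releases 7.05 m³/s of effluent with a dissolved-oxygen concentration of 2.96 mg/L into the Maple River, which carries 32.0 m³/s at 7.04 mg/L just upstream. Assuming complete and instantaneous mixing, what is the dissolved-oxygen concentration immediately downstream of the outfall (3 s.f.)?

6.30 mg/L

Flow-weighted mixing: C = (Q_r C_r + Q_w C_w)/(Q_r + Q_w)
= (32.0×7.04 + 7.05×2.96)/(32.0 + 7.05) = 246.1/39.05 = 6.303 mg/L.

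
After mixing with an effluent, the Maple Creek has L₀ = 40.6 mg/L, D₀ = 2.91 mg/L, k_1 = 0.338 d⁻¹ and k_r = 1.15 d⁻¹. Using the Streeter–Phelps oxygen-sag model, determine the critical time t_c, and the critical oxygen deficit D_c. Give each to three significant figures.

t_c ≈ 1.28 d; D_c ≈ 7.75 mg/L

With k_r/k_1 = 3.402 and 1 − D₀(k_r−k_1)/(k_1 L₀) = 0.8278,
t_c = ln(3.402 × 0.8278) / (1.15 − 0.338) = ln(2.817) / 0.8120 = 1.036/0.8120 = 1.275 d.
D_c = (k_1/k_r) L₀ e^(−k_1 t_c) = (0.338/1.15) × 40.6 × e^(−0.338×1.275) = 0.2939 × 40.6 × 0.6498 = 7.754 mg/L.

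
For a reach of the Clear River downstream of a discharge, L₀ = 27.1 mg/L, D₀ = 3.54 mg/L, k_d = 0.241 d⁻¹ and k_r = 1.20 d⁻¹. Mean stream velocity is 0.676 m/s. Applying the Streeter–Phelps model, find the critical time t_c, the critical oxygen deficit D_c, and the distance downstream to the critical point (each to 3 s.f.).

t_c = [1/(k_r−k_d)] ln[(k_r/k_d)(1 − D₀(k_r−k_d)/(k_d L₀))]
= [1/(1.20−0.241)] ln[(1.20/0.241)(1 − 3.54×0.9590/(0.241×27.1))]
= (1/0.9590) ln[4.979 × 0.4802] = 1.043 × ln(2.391) = 1.043 × 0.8717 = 0.9090 d.
D_c = (k_d/k_r) L₀ e^(−k_d t_c) = (0.241/1.20) × 27.1 × e^(−0.241×0.9090) = 0.2008 × 27.1 × 0.8033 = 4.372 mg/L.
x_c = v t_c = 0.676 m/s × 0.9090 d × 86400 s/d = 53090 m ≈ 53.1 km.

t_c ≈ 0.909 d; D_c ≈ 4.37 mg/L; x_c ≈ 53.1 km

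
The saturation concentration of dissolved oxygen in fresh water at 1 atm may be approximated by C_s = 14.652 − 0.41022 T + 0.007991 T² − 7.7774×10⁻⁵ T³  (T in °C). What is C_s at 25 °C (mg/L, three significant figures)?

C_s = 14.652 − 0.41022×25 + 0.007991×25² − 7.7774×10⁻⁵×25³ = 8.176 mg/L.

C_s ≈ 8.18 mg/L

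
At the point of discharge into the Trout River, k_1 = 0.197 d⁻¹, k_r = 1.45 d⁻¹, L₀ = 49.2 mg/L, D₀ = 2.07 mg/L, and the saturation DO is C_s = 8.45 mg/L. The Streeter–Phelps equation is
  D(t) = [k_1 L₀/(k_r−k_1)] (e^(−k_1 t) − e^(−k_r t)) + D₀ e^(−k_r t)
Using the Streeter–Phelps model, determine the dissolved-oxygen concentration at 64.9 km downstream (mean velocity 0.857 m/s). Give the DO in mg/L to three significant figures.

DO ≈ 3.53 mg/L

Travel time t = x/v = 64.9 km / (0.857 m/s) = 64900 m / 0.857 m/s = 75730 s = 0.8765 d.
k_1 L₀/(k_r−k_1) = 0.197×49.2/(1.45−0.197) = 9.692/1.253 = 7.735 mg/L.
e^(−k_1 t) = e^(−0.197×0.8765) = 0.8414; e^(−k_r t) = e^(−1.45×0.8765) = 0.2806.
D = 7.735 × (0.8414 − 0.2806) + 2.07 × 0.2806 = 4.338 + 0.5808 = 4.919 mg/L.
DO = C_s − D = 8.45 − 4.919 = 3.531 mg/L.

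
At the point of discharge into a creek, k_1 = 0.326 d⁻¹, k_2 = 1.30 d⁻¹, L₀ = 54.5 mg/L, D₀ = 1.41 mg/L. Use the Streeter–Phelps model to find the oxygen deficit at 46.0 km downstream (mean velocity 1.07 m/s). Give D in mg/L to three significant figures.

D ≈ 6.70 mg/L

Travel time t = x/v = 46.0 km / (1.07 m/s) = 46000 m / 1.07 m/s = 42990 s = 0.4976 d.
k_1 L₀/(k_2−k_1) = 0.326×54.5/(1.30−0.326) = 17.77/0.9740 = 18.24 mg/L.
e^(−k_1 t) = e^(−0.326×0.4976) = 0.8503; e^(−k_2 t) = e^(−1.30×0.4976) = 0.5237.
D = 18.24 × (0.8503 − 0.5237) + 1.41 × 0.5237 = 5.957 + 0.7384 = 6.695 mg/L.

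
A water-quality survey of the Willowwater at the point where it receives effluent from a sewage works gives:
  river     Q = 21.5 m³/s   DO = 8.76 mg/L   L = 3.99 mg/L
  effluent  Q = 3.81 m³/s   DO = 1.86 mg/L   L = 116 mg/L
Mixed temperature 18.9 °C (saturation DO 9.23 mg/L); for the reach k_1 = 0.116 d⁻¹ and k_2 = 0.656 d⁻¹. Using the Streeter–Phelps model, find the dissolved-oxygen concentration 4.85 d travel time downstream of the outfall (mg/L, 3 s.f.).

DO ≈ 6.80 mg/L

Mixed DO = (21.5×8.76 + 3.81×1.86)/(21.5+3.81) = 195.4/25.31 = 7.721 mg/L.
Mixed L₀ = (21.5×3.99 + 3.81×116)/(25.31) = 527.7/25.31 = 20.85 mg/L.
Initial deficit D₀ = C_s − DO₀ = 9.23 − 7.721 = 1.509 mg/L.
D(4.85) = [0.116×20.85/(0.656−0.116)](e^(−0.116×4.85) − e^(−0.656×4.85)) + 1.509 e^(−0.656×4.85)
= 4.479 × (0.5697 − 0.04152) + 1.509 × 0.04152 = 2.429 mg/L.
DO = 9.23 − 2.429 = 6.801 mg/L.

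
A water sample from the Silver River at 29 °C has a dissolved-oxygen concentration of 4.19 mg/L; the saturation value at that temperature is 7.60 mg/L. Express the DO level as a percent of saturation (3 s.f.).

% saturation = C/C_s × 100 = 4.19/7.60 × 100 = 55.1 %.

55.1 % saturation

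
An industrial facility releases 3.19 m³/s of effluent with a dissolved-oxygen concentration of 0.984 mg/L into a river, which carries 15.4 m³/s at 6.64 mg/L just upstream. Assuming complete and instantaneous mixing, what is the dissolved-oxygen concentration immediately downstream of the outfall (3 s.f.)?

Flow-weighted mixing: C = (Q_r C_r + Q_w C_w)/(Q_r + Q_w)
= (15.4×6.64 + 3.19×0.984)/(15.4 + 3.19) = 105.4/18.59 = 5.669 mg/L.

5.67 mg/L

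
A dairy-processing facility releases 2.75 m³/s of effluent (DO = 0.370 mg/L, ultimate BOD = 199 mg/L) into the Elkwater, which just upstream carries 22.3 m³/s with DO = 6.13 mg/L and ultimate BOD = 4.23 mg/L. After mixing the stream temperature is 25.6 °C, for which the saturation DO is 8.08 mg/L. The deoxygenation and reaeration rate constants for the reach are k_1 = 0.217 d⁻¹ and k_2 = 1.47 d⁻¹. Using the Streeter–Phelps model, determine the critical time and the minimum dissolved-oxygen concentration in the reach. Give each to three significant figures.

Mixed DO = (22.3×6.13 + 2.75×0.370)/(22.3+2.75) = 137.7/25.05 = 5.498 mg/L.
Mixed L₀ = (22.3×4.23 + 2.75×199)/(25.05) = 641.6/25.05 = 25.61 mg/L.
Initial deficit D₀ = C_s − DO₀ = 8.08 − 5.498 = 2.582 mg/L.
t_c = (1/1.253) ln[(1.47/0.217)(1 − 2.582×1.253/(0.217×25.61))] = 0.7981 × ln(2.830) = 0.8303 d.
D_c = (0.217/1.47) × 25.61 × e^(−0.217×0.8303) = 0.1476 × 25.61 × 0.8351 = 3.157 mg/L.
Minimum DO = 8.08 − 3.157 = 4.923 mg/L.

t_c ≈ 0.830 d; minimum DO ≈ 4.92 mg/L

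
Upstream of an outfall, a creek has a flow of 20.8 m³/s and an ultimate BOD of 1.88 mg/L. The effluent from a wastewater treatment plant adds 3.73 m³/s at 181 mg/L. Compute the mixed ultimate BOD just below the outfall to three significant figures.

29.1 mg/L

Flow-weighted mixing: C = (Q_r C_r + Q_w C_w)/(Q_r + Q_w)
= (20.8×1.88 + 3.73×181)/(20.8 + 3.73) = 714.2/24.53 = 29.12 mg/L.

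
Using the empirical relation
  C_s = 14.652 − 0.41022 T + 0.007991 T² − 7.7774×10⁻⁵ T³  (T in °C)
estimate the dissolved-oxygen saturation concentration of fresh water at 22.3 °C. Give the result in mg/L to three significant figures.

C_s = 14.652 − 0.41022×22.3 + 0.007991×22.3² − 7.7774×10⁻⁵×22.3³ = 8.615 mg/L.

C_s ≈ 8.62 mg/L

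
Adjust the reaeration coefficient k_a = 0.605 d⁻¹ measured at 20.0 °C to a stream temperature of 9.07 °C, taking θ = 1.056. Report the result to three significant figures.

k_a ≈ 0.334 d⁻¹

k_a(T₂) = k_a(T₁) · θ^(T₂−T₁) = 0.605 × 1.056^(9.07−20.0)
= 0.605 × 1.056^-10.9 = 0.605 × 0.5513 = 0.3335 d⁻¹.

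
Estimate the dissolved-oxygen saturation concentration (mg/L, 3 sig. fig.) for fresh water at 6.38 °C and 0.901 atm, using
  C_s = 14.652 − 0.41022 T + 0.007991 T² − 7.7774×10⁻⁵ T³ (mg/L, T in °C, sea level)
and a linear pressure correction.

At sea level: C_s = 14.652 − 0.41022×6.38 + 0.007991×6.38² − 7.7774×10⁻⁵×6.38³ = 12.34 mg/L.
Pressure correction: C_s' = 12.34 × 0.901 = 11.12 mg/L.

C_s ≈ 11.1 mg/L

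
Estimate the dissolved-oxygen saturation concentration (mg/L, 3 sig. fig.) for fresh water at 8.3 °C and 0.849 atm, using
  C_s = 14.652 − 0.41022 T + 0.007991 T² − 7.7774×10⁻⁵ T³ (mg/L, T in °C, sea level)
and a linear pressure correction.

At sea level: C_s = 14.652 − 0.41022×8.3 + 0.007991×8.3² − 7.7774×10⁻⁵×8.3³ = 11.75 mg/L.
Pressure correction: C_s' = 11.75 × 0.849 = 9.978 mg/L.

C_s ≈ 9.98 mg/L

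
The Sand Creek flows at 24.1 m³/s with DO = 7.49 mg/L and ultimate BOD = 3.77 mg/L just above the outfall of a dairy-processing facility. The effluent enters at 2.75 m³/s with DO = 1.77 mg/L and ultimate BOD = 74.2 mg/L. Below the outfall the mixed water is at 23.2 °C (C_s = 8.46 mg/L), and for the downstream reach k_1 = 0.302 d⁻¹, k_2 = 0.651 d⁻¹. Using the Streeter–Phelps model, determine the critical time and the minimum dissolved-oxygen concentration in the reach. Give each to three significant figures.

Mixed DO = (24.1×7.49 + 2.75×1.77)/(24.1+2.75) = 185.4/26.85 = 6.904 mg/L.
Mixed L₀ = (24.1×3.77 + 2.75×74.2)/(26.85) = 294.9/26.85 = 10.98 mg/L.
Initial deficit D₀ = C_s − DO₀ = 8.46 − 6.904 = 1.556 mg/L.
t_c = (1/0.3490) ln[(0.651/0.302)(1 − 1.556×0.3490/(0.302×10.98))] = 2.865 × ln(1.803) = 1.689 d.
D_c = (0.302/0.651) × 10.98 × e^(−0.302×1.689) = 0.4639 × 10.98 × 0.6005 = 3.060 mg/L.
Minimum DO = 8.46 − 3.060 = 5.400 mg/L.

t_c ≈ 1.69 d; minimum DO ≈ 5.40 mg/L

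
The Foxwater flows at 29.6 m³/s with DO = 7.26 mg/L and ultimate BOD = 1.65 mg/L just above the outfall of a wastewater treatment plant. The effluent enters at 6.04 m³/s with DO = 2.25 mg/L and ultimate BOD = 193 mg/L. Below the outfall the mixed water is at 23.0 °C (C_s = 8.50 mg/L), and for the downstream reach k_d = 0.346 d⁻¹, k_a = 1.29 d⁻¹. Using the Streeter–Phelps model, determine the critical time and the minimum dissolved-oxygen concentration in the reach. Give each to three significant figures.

Mixed DO = (29.6×7.26 + 6.04×2.25)/(29.6+6.04) = 228.5/35.64 = 6.411 mg/L.
Mixed L₀ = (29.6×1.65 + 6.04×193)/(35.64) = 1215/35.64 = 34.08 mg/L.
Initial deficit D₀ = C_s − DO₀ = 8.50 − 6.411 = 2.089 mg/L.
t_c = (1/0.9440) ln[(1.29/0.346)(1 − 2.089×0.9440/(0.346×34.08))] = 1.059 × ln(3.105) = 1.200 d.
D_c = (0.346/1.29) × 34.08 × e^(−0.346×1.200) = 0.2682 × 34.08 × 0.6602 = 6.034 mg/L.
Minimum DO = 8.50 − 6.034 = 2.466 mg/L.

t_c ≈ 1.20 d; minimum DO ≈ 2.47 mg/L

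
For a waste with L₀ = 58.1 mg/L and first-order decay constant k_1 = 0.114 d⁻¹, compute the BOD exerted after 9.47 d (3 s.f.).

y ≈ 38.4 mg/L

y_t = L₀(1 − e^(−k_1 t)) = 58.1 × (1 − e^(−0.114×9.47))
= 58.1 × (1 − 0.3397) = 58.1 × 0.6603 = 38.36 mg/L.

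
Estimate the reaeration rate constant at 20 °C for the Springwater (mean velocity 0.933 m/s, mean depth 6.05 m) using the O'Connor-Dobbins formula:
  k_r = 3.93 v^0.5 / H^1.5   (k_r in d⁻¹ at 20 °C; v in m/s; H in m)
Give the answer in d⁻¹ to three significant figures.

k_r ≈ 0.255 d⁻¹

k_r = 3.93 × 0.933^0.5 / 6.05^1.5 = 3.93 × 0.9659 / 14.88 = 0.2551 d⁻¹.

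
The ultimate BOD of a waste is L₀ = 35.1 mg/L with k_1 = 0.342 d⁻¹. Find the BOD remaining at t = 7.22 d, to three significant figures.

L_t = L₀ e^(−k_1 t) = 35.1 × e^(−0.342×7.22) = 35.1 × 0.08465 = 2.971 mg/L.

L ≈ 2.97 mg/L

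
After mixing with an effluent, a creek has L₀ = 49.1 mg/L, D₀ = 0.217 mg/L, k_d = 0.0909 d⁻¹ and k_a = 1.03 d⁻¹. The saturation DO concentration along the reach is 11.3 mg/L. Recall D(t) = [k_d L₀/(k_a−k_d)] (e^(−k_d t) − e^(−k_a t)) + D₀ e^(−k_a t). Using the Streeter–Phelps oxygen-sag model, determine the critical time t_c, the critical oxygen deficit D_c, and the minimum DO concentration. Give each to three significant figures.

t_c ≈ 2.54 d; D_c ≈ 3.44 mg/L; min DO ≈ 7.86 mg/L

At the critical point dD/dt = 0, so k_d L₀ e^(−k_d t) = k_a D. Substituting D(t) from the Streeter–Phelps equation and solving for t gives
t_c = ln[(k_a/k_d)(1 − D₀(k_a−k_d)/(k_d L₀))] / (k_a−k_d).
Here k_a−k_d = 0.9391 d⁻¹ and 1 − D₀(k_a−k_d)/(k_d L₀) = 1 − 0.217×0.9391/(0.0909×49.1) = 0.9543, so
t_c = ln(11.33 × 0.9543) / 0.9391 = 2.381 / 0.9391 = 2.535 d.
L(t_c) = L₀ e^(−k_d t_c) = 49.1 × 0.7942 = 38.99 mg/L, and at the critical point k_a D_c = k_d L, so D_c = (0.0909/1.03) × 38.99 = 3.441 mg/L.
Minimum DO = C_s − D_c = 11.3 − 3.441 = 7.859 mg/L.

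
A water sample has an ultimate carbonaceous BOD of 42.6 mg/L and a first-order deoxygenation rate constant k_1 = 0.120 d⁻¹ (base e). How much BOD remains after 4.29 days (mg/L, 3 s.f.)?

L ≈ 25.5 mg/L

L_t = L₀ e^(−k_1 t) = 42.6 × e^(−0.120×4.29) = 42.6 × 0.5976 = 25.46 mg/L.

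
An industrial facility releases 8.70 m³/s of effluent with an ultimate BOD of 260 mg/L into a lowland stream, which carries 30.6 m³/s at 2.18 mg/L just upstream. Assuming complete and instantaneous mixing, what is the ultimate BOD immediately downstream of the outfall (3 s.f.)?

Flow-weighted mixing: C = (Q_r C_r + Q_w C_w)/(Q_r + Q_w)
= (30.6×2.18 + 8.70×260)/(30.6 + 8.70) = 2329/39.30 = 59.25 mg/L.

59.3 mg/L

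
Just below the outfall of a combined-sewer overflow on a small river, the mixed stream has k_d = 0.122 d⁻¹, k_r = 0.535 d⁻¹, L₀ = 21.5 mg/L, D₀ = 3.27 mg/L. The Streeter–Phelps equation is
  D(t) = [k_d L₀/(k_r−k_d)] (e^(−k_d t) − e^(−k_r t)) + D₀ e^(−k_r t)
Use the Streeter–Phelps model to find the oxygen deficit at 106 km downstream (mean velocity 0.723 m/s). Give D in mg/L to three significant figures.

Travel time t = x/v = 106 km / (0.723 m/s) = 106000 m / 0.723 m/s = 146600 s = 1.697 d.
k_d L₀/(k_r−k_d) = 0.122×21.5/(0.535−0.122) = 2.623/0.4130 = 6.351 mg/L.
e^(−k_d t) = e^(−0.122×1.697) = 0.8130; e^(−k_r t) = e^(−0.535×1.697) = 0.4034.
D = 6.351 × (0.8130 − 0.4034) + 3.27 × 0.4034 = 2.601 + 1.319 = 3.921 mg/L.

D ≈ 3.92 mg/L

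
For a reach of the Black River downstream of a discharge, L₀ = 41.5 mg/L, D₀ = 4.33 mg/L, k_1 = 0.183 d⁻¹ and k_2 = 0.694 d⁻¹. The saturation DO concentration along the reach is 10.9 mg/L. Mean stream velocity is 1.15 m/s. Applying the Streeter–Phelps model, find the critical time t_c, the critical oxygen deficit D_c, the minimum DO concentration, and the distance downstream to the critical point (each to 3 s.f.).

t_c ≈ 1.93 d; D_c ≈ 7.68 mg/L; min DO ≈ 3.22 mg/L; x_c ≈ 192 km

t_c = [1/(k_2−k_1)] ln[(k_2/k_1)(1 − D₀(k_2−k_1)/(k_1 L₀))]
= [1/(0.694−0.183)] ln[(0.694/0.183)(1 − 4.33×0.5110/(0.183×41.5))]
= (1/0.5110) ln[3.792 × 0.7087] = 1.957 × ln(2.687) = 1.957 × 0.9886 = 1.935 d.
D_c = (k_1/k_2) L₀ e^(−k_1 t_c) = (0.183/0.694) × 41.5 × e^(−0.183×1.935) = 0.2637 × 41.5 × 0.7018 = 7.680 mg/L.
Minimum DO = C_s − D_c = 10.9 − 7.680 = 3.220 mg/L.
x_c = v t_c = 1.15 m/s × 1.935 d × 86400 s/d = 192200 m ≈ 192 km.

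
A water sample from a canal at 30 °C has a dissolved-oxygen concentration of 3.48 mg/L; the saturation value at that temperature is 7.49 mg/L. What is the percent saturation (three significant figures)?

% saturation = C/C_s × 100 = 3.48/7.49 × 100 = 46.5 %.

46.5 % saturation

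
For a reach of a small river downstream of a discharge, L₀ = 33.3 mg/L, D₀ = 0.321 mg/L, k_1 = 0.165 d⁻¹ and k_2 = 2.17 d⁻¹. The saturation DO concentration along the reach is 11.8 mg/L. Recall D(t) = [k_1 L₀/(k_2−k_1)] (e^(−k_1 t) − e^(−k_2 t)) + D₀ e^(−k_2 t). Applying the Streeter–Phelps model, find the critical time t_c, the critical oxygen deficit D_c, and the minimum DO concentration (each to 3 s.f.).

t_c ≈ 1.22 d; D_c ≈ 2.07 mg/L; min DO ≈ 9.73 mg/L

At the critical point dD/dt = 0, so k_1 L₀ e^(−k_1 t) = k_2 D. Substituting D(t) from the Streeter–Phelps equation and solving for t gives
t_c = ln[(k_2/k_1)(1 − D₀(k_2−k_1)/(k_1 L₀))] / (k_2−k_1).
Here k_2−k_1 = 2.005 d⁻¹ and 1 − D₀(k_2−k_1)/(k_1 L₀) = 1 − 0.321×2.005/(0.165×33.3) = 0.8829, so
t_c = ln(13.15 × 0.8829) / 2.005 = 2.452 / 2.005 = 1.223 d.
L(t_c) = L₀ e^(−k_1 t_c) = 33.3 × 0.8173 = 27.22 mg/L, and at the critical point k_2 D_c = k_1 L, so D_c = (0.165/2.17) × 27.22 = 2.069 mg/L.
Minimum DO = C_s − D_c = 11.8 − 2.069 = 9.731 mg/L.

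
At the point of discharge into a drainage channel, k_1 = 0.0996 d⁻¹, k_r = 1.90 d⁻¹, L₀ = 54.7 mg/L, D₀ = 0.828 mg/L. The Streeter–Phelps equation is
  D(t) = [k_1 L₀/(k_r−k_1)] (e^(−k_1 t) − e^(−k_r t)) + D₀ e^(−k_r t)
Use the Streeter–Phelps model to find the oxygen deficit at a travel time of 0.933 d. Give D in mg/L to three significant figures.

D ≈ 2.38 mg/L

k_1 L₀/(k_r−k_1) = 0.0996×54.7/(1.90−0.0996) = 5.448/1.800 = 3.026 mg/L.
e^(−k_1 t) = e^(−0.0996×0.9330) = 0.9113; e^(−k_r t) = e^(−1.90×0.9330) = 0.1699.
D = 3.026 × (0.9113 − 0.1699) + 0.828 × 0.1699 = 2.243 + 0.1407 = 2.384 mg/L.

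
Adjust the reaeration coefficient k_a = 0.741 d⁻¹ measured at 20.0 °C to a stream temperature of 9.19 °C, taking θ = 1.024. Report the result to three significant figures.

k_a(T₂) = k_a(T₁) · θ^(T₂−T₁) = 0.741 × 1.024^(9.19−20.0)
= 0.741 × 1.024^-10.8 = 0.741 × 0.7739 = 0.5734 d⁻¹.

k_a ≈ 0.573 d⁻¹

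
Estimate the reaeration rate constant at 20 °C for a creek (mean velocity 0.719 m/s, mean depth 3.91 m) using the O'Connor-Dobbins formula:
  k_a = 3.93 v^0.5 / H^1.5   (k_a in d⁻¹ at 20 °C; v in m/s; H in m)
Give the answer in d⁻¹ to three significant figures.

k_a = 3.93 × 0.719^0.5 / 3.91^1.5 = 3.93 × 0.8479 / 7.732 = 0.4310 d⁻¹.

k_a ≈ 0.431 d⁻¹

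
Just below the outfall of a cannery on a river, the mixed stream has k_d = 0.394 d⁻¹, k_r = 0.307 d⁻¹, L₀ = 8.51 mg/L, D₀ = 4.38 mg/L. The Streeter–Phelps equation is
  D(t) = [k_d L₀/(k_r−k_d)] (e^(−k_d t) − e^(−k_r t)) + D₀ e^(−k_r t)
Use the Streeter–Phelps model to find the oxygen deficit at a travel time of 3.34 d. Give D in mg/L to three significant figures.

D ≈ 5.06 mg/L

k_d L₀/(k_r−k_d) = 0.394×8.51/(0.307−0.394) = 3.353/-0.08700 = -38.54 mg/L.
e^(−k_d t) = e^(−0.394×3.340) = 0.2682; e^(−k_r t) = e^(−0.307×3.340) = 0.3587.
D = -38.54 × (0.2682 − 0.3587) + 4.38 × 0.3587 = 3.486 + 1.571 = 5.057 mg/L.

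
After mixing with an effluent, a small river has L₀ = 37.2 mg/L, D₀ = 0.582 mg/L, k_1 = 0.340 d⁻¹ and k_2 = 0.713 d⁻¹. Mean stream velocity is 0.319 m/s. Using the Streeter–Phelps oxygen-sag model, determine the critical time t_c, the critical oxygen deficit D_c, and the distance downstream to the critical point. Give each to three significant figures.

t_c = [1/(k_2−k_1)] ln[(k_2/k_1)(1 − D₀(k_2−k_1)/(k_1 L₀))]
= [1/(0.713−0.340)] ln[(0.713/0.340)(1 − 0.582×0.3730/(0.340×37.2))]
= (1/0.3730) ln[2.097 × 0.9828] = 2.681 × ln(2.061) = 2.681 × 0.7232 = 1.939 d.
L(t_c) = L₀ e^(−k_1 t_c) = 37.2 × 0.5172 = 19.24 mg/L, and at the critical point k_2 D_c = k_1 L, so D_c = (0.340/0.713) × 19.24 = 9.175 mg/L.
x_c = v t_c = 0.319 m/s × 1.939 d × 86400 s/d = 53440 m ≈ 53.4 km.

t_c ≈ 1.94 d; D_c ≈ 9.18 mg/L; x_c ≈ 53.4 km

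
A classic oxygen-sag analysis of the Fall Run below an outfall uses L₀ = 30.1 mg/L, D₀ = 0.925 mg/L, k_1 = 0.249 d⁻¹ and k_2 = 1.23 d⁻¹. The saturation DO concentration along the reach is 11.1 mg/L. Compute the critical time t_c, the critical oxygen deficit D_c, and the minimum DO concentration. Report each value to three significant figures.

t_c ≈ 1.50 d; D_c ≈ 4.20 mg/L; min DO ≈ 6.90 mg/L

At the critical point dD/dt = 0, so k_1 L₀ e^(−k_1 t) = k_2 D. Substituting D(t) from the Streeter–Phelps equation and solving for t gives
t_c = ln[(k_2/k_1)(1 − D₀(k_2−k_1)/(k_1 L₀))] / (k_2−k_1).
Here k_2−k_1 = 0.9810 d⁻¹ and 1 − D₀(k_2−k_1)/(k_1 L₀) = 1 − 0.925×0.9810/(0.249×30.1) = 0.8789, so
t_c = ln(4.940 × 0.8789) / 0.9810 = 1.468 / 0.9810 = 1.497 d.
L(t_c) = L₀ e^(−k_1 t_c) = 30.1 × 0.6889 = 20.74 mg/L, and at the critical point k_2 D_c = k_1 L, so D_c = (0.249/1.23) × 20.74 = 4.198 mg/L.
Minimum DO = C_s − D_c = 11.1 − 4.198 = 6.902 mg/L.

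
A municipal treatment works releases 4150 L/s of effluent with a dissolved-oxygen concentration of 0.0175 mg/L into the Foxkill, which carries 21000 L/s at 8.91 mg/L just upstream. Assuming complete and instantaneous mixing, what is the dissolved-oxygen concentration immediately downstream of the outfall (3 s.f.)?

Flow-weighted mixing: C = (Q_r C_r + Q_w C_w)/(Q_r + Q_w)
= (21000×8.91 + 4150×0.0175)/(21000 + 4150) = 187200/25150 = 7.443 mg/L.

7.44 mg/L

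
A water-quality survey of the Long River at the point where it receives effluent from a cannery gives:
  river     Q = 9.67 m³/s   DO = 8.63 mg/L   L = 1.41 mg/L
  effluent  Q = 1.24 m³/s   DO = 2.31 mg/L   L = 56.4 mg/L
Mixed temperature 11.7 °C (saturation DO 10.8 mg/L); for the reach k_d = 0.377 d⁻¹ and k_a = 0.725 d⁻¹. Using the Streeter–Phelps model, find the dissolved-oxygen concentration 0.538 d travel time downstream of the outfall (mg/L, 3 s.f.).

DO ≈ 7.69 mg/L

Mixed DO = (9.67×8.63 + 1.24×2.31)/(9.67+1.24) = 86.32/10.91 = 7.912 mg/L.
Mixed L₀ = (9.67×1.41 + 1.24×56.4)/(10.91) = 83.57/10.91 = 7.660 mg/L.
Initial deficit D₀ = C_s − DO₀ = 10.8 − 7.912 = 2.888 mg/L.
D(0.538) = [0.377×7.660/(0.725−0.377)](e^(−0.377×0.538) − e^(−0.725×0.538)) + 2.888 e^(−0.725×0.538)
= 8.298 × (0.8164 − 0.6770) + 2.888 × 0.6770 = 3.112 mg/L.
DO = 10.8 − 3.112 = 7.688 mg/L.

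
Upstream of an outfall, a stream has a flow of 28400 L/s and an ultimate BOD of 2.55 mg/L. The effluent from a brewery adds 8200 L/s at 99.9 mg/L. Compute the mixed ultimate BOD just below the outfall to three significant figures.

Flow-weighted mixing: C = (Q_r C_r + Q_w C_w)/(Q_r + Q_w)
= (28400×2.55 + 8200×99.9)/(28400 + 8200) = 891600/36600 = 24.36 mg/L.

24.4 mg/L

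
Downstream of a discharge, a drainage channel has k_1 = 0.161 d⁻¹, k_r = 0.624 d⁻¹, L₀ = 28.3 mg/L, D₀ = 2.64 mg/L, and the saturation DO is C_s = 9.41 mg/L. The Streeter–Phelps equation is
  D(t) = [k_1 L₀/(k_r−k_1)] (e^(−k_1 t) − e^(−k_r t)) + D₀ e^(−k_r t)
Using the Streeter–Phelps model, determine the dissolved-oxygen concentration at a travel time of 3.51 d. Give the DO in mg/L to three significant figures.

k_1 L₀/(k_r−k_1) = 0.161×28.3/(0.624−0.161) = 4.556/0.4630 = 9.841 mg/L.
e^(−k_1 t) = e^(−0.161×3.510) = 0.5683; e^(−k_r t) = e^(−0.624×3.510) = 0.1119.
D = 9.841 × (0.5683 − 0.1119) + 2.64 × 0.1119 = 4.491 + 0.2954 = 4.787 mg/L.
DO = C_s − D = 9.41 − 4.787 = 4.623 mg/L.

DO ≈ 4.62 mg/L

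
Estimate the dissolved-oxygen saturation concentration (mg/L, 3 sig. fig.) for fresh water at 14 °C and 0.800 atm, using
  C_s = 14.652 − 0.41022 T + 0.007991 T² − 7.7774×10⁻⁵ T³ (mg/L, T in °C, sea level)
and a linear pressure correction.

At sea level: C_s = 14.652 − 0.41022×14 + 0.007991×14² − 7.7774×10⁻⁵×14³ = 10.26 mg/L.
Pressure correction: C_s' = 10.26 × 0.800 = 8.209 mg/L.

C_s ≈ 8.21 mg/L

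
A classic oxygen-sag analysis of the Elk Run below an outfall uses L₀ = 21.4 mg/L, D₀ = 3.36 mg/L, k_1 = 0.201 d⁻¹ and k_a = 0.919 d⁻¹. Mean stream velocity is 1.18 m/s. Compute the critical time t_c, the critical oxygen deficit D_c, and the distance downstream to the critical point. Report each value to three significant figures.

t_c ≈ 0.971 d; D_c ≈ 3.85 mg/L; x_c ≈ 99.0 km

With k_a/k_1 = 4.572 and 1 − D₀(k_a−k_1)/(k_1 L₀) = 0.4391,
t_c = ln(4.572 × 0.4391) / (0.919 − 0.201) = ln(2.008) / 0.7180 = 0.6970/0.7180 = 0.9708 d.
L(t_c) = L₀ e^(−k_1 t_c) = 21.4 × 0.8227 = 17.61 mg/L, and at the critical point k_a D_c = k_1 L, so D_c = (0.201/0.919) × 17.61 = 3.851 mg/L.
x_c = v t_c = 1.18 m/s × 0.9708 d × 86400 s/d = 98980 m ≈ 99.0 km.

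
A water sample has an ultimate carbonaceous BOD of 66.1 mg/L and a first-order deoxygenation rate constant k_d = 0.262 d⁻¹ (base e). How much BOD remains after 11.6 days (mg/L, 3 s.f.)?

L ≈ 3.16 mg/L

L_t = L₀ e^(−k_d t) = 66.1 × e^(−0.262×11.6) = 66.1 × 0.04787 = 3.164 mg/L.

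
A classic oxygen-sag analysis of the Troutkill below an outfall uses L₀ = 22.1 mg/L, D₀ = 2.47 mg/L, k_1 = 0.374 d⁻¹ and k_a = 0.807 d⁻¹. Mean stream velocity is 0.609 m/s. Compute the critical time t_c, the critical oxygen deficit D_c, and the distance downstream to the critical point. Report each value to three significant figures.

With k_a/k_1 = 2.158 and 1 − D₀(k_a−k_1)/(k_1 L₀) = 0.8706,
t_c = ln(2.158 × 0.8706) / (0.807 − 0.374) = ln(1.879) / 0.4330 = 0.6305/0.4330 = 1.456 d.
D_c = (k_1/k_a) L₀ e^(−k_1 t_c) = (0.374/0.807) × 22.1 × e^(−0.374×1.456) = 0.4634 × 22.1 × 0.5801 = 5.941 mg/L.
x_c = v t_c = 0.609 m/s × 1.456 d × 86400 s/d = 76620 m ≈ 76.6 km.

t_c ≈ 1.46 d; D_c ≈ 5.94 mg/L; x_c ≈ 76.6 km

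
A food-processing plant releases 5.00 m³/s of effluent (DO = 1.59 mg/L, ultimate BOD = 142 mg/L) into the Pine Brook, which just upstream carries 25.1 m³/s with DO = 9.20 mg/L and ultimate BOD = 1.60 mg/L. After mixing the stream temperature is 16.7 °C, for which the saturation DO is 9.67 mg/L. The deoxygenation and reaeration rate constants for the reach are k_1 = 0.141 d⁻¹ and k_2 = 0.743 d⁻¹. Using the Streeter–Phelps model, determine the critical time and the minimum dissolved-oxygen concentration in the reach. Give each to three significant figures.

t_c ≈ 2.18 d; minimum DO ≈ 6.19 mg/L

Mixed DO = (25.1×9.20 + 5.00×1.59)/(25.1+5.00) = 238.9/30.10 = 7.936 mg/L.
Mixed L₀ = (25.1×1.60 + 5.00×142)/(30.10) = 750.2/30.10 = 24.92 mg/L.
Initial deficit D₀ = C_s − DO₀ = 9.67 − 7.936 = 1.734 mg/L.
t_c = (1/0.6020) ln[(0.743/0.141)(1 − 1.734×0.6020/(0.141×24.92))] = 1.661 × ln(3.704) = 2.175 d.
D_c = (0.141/0.743) × 24.92 × e^(−0.141×2.175) = 0.1898 × 24.92 × 0.7359 = 3.480 mg/L.
Minimum DO = 9.67 − 3.480 = 6.190 mg/L.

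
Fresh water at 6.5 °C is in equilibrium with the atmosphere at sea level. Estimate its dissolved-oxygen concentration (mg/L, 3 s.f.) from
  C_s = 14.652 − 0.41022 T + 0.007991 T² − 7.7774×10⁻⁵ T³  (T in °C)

C_s = 14.652 − 0.41022×6.5 + 0.007991×6.5² − 7.7774×10⁻⁵×6.5³ = 12.30 mg/L.

C_s ≈ 12.3 mg/L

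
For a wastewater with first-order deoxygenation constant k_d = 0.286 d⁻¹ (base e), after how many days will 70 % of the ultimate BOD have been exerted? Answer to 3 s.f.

t ≈ 4.21 d

y/L₀ = 1 − e^(−k_d t) = 0.70 ⇒ e^(−k_d t) = 0.300
t = −ln(0.300) / 0.286 = 1.204 / 0.286 = 4.210 d.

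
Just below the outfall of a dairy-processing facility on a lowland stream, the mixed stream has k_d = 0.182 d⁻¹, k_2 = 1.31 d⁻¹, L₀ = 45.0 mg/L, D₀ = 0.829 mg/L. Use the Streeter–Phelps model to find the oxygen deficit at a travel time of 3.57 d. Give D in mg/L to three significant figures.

D ≈ 3.73 mg/L

k_d L₀/(k_2−k_d) = 0.182×45.0/(1.31−0.182) = 8.190/1.128 = 7.261 mg/L.
e^(−k_d t) = e^(−0.182×3.570) = 0.5222; e^(−k_2 t) = e^(−1.31×3.570) = 0.009310.
D = 7.261 × (0.5222 − 0.009310) + 0.829 × 0.009310 = 3.724 + 0.007718 = 3.731 mg/L.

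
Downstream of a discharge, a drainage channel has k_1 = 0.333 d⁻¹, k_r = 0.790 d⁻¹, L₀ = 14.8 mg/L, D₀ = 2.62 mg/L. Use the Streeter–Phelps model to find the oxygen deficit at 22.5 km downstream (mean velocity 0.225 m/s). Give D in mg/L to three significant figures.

D ≈ 4.06 mg/L

Travel time t = x/v = 22.5 km / (0.225 m/s) = 22500 m / 0.225 m/s = 100000 s = 1.157 d.
k_1 L₀/(k_r−k_1) = 0.333×14.8/(0.790−0.333) = 4.928/0.4570 = 10.78 mg/L.
e^(−k_1 t) = e^(−0.333×1.157) = 0.6802; e^(−k_r t) = e^(−0.790×1.157) = 0.4008.
D = 10.78 × (0.6802 − 0.4008) + 2.62 × 0.4008 = 3.013 + 1.050 = 4.063 mg/L.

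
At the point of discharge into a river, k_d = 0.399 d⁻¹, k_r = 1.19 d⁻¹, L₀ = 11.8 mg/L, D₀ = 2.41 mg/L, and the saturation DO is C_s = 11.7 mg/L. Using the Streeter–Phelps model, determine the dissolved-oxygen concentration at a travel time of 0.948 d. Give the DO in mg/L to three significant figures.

DO ≈ 8.77 mg/L

k_d L₀/(k_r−k_d) = 0.399×11.8/(1.19−0.399) = 4.708/0.7910 = 5.952 mg/L.
e^(−k_d t) = e^(−0.399×0.9480) = 0.6851; e^(−k_r t) = e^(−1.19×0.9480) = 0.3236.
D = 5.952 × (0.6851 − 0.3236) + 2.41 × 0.3236 = 2.151 + 0.7800 = 2.931 mg/L.
DO = C_s − D = 11.7 − 2.931 = 8.769 mg/L.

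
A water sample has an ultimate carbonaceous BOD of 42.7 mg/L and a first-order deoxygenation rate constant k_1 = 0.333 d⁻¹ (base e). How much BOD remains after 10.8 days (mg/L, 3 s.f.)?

L_t = L₀ e^(−k_1 t) = 42.7 × e^(−0.333×10.8) = 42.7 × 0.02742 = 1.171 mg/L.

L ≈ 1.17 mg/L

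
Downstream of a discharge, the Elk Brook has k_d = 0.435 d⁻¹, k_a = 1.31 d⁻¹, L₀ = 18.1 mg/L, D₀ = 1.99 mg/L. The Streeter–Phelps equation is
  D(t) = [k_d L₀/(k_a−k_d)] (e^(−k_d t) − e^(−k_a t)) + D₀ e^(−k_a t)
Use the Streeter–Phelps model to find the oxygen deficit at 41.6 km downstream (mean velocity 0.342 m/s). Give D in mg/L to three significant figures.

Travel time t = x/v = 41.6 km / (0.342 m/s) = 41600 m / 0.342 m/s = 121600 s = 1.408 d.
k_d L₀/(k_a−k_d) = 0.435×18.1/(1.31−0.435) = 7.874/0.8750 = 8.998 mg/L.
e^(−k_d t) = e^(−0.435×1.408) = 0.5420; e^(−k_a t) = e^(−1.31×1.408) = 0.1581.
D = 8.998 × (0.5420 − 0.1581) + 1.99 × 0.1581 = 3.454 + 0.3147 = 3.769 mg/L.

D ≈ 3.77 mg/L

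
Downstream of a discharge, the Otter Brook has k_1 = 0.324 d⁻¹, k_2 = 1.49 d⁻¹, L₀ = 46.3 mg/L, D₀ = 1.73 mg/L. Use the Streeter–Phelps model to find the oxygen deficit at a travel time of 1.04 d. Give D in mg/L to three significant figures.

k_1 L₀/(k_2−k_1) = 0.324×46.3/(1.49−0.324) = 15.00/1.166 = 12.87 mg/L.
e^(−k_1 t) = e^(−0.324×1.040) = 0.7139; e^(−k_2 t) = e^(−1.49×1.040) = 0.2123.
D = 12.87 × (0.7139 − 0.2123) + 1.73 × 0.2123 = 6.453 + 0.3673 = 6.821 mg/L.

D ≈ 6.82 mg/L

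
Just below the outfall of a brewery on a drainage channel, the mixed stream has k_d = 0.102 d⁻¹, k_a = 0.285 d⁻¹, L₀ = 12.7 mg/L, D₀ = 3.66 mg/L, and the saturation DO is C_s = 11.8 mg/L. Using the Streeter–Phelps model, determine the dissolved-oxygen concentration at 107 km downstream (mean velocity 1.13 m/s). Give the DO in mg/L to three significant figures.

DO ≈ 7.97 mg/L

Travel time t = x/v = 107 km / (1.13 m/s) = 107000 m / 1.13 m/s = 94690 s = 1.096 d.
k_d L₀/(k_a−k_d) = 0.102×12.7/(0.285−0.102) = 1.295/0.1830 = 7.079 mg/L.
e^(−k_d t) = e^(−0.102×1.096) = 0.8942; e^(−k_a t) = e^(−0.285×1.096) = 0.7317.
D = 7.079 × (0.8942 − 0.7317) + 3.66 × 0.7317 = 1.150 + 2.678 = 3.828 mg/L.
DO = C_s − D = 11.8 − 3.828 = 7.972 mg/L.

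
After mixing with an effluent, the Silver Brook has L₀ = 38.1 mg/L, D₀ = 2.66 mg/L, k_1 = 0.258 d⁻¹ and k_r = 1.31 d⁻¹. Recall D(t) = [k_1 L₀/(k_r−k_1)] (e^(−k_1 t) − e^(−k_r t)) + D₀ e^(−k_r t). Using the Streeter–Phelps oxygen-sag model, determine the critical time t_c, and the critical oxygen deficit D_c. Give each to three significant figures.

t_c ≈ 1.23 d; D_c ≈ 5.47 mg/L

At the critical point dD/dt = 0, so k_1 L₀ e^(−k_1 t) = k_r D. Substituting D(t) from the Streeter–Phelps equation and solving for t gives
t_c = ln[(k_r/k_1)(1 − D₀(k_r−k_1)/(k_1 L₀))] / (k_r−k_1).
Here k_r−k_1 = 1.052 d⁻¹ and 1 − D₀(k_r−k_1)/(k_1 L₀) = 1 − 2.66×1.052/(0.258×38.1) = 0.7153, so
t_c = ln(5.078 × 0.7153) / 1.052 = 1.290 / 1.052 = 1.226 d.
D_c = (k_1/k_r) L₀ e^(−k_1 t_c) = (0.258/1.31) × 38.1 × e^(−0.258×1.226) = 0.1969 × 38.1 × 0.7288 = 5.469 mg/L.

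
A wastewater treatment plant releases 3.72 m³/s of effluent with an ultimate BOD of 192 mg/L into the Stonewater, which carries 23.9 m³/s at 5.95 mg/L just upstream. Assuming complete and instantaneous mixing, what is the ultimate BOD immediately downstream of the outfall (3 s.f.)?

Flow-weighted mixing: C = (Q_r C_r + Q_w C_w)/(Q_r + Q_w)
= (23.9×5.95 + 3.72×192)/(23.9 + 3.72) = 856.4/27.62 = 31.01 mg/L.

31.0 mg/L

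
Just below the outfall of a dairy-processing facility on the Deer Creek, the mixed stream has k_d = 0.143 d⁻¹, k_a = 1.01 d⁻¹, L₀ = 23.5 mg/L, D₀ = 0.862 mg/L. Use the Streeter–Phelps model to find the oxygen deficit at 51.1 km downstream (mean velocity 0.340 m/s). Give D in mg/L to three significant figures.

D ≈ 2.50 mg/L

Travel time t = x/v = 51.1 km / (0.340 m/s) = 51100 m / 0.340 m/s = 150300 s = 1.740 d.
k_d L₀/(k_a−k_d) = 0.143×23.5/(1.01−0.143) = 3.360/0.8670 = 3.876 mg/L.
e^(−k_d t) = e^(−0.143×1.740) = 0.7798; e^(−k_a t) = e^(−1.01×1.740) = 0.1726.
D = 3.876 × (0.7798 − 0.1726) + 0.862 × 0.1726 = 2.354 + 0.1488 = 2.502 mg/L.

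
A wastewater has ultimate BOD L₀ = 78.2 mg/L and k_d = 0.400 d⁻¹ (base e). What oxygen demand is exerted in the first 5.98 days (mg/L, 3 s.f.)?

y_t = L₀(1 − e^(−k_d t)) = 78.2 × (1 − e^(−0.400×5.98))
= 78.2 × (1 − 0.09145) = 78.2 × 0.9086 = 71.05 mg/L.

y ≈ 71.0 mg/L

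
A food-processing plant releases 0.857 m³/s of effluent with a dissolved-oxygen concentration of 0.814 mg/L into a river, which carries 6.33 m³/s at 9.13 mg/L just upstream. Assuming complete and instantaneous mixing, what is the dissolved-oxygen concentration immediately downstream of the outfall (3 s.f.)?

8.14 mg/L

Flow-weighted mixing: C = (Q_r C_r + Q_w C_w)/(Q_r + Q_w)
= (6.33×9.13 + 0.857×0.814)/(6.33 + 0.857) = 58.49/7.187 = 8.138 mg/L.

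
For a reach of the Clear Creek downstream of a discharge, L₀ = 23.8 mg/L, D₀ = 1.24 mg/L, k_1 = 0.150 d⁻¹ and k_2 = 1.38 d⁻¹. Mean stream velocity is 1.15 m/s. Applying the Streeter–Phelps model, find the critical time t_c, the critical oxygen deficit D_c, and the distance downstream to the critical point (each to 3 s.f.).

t_c ≈ 1.35 d; D_c ≈ 2.11 mg/L; x_c ≈ 134 km

t_c = [1/(k_2−k_1)] ln[(k_2/k_1)(1 − D₀(k_2−k_1)/(k_1 L₀))]
= [1/(1.38−0.150)] ln[(1.38/0.150)(1 − 1.24×1.230/(0.150×23.8))]
= (1/1.230) ln[9.200 × 0.5728] = 0.8130 × ln(5.270) = 0.8130 × 1.662 = 1.351 d.
D_c = (k_1/k_2) L₀ e^(−k_1 t_c) = (0.150/1.38) × 23.8 × e^(−0.150×1.351) = 0.1087 × 23.8 × 0.8165 = 2.112 mg/L.
x_c = v t_c = 1.15 m/s × 1.351 d × 86400 s/d = 134300 m ≈ 134 km.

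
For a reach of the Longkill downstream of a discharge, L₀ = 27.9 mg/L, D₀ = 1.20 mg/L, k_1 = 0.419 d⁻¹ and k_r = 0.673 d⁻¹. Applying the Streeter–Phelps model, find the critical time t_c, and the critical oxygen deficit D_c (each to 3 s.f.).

With k_r/k_1 = 1.606 and 1 − D₀(k_r−k_1)/(k_1 L₀) = 0.9739,
t_c = ln(1.606 × 0.9739) / (0.673 − 0.419) = ln(1.564) / 0.2540 = 0.4475/0.2540 = 1.762 d.
L(t_c) = L₀ e^(−k_1 t_c) = 27.9 × 0.4780 = 13.34 mg/L, and at the critical point k_r D_c = k_1 L, so D_c = (0.419/0.673) × 13.34 = 8.303 mg/L.

t_c ≈ 1.76 d; D_c ≈ 8.30 mg/L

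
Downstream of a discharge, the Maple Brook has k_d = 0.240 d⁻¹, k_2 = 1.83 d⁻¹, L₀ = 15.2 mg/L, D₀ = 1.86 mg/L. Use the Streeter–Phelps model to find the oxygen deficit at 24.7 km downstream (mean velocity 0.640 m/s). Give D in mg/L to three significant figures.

Travel time t = x/v = 24.7 km / (0.640 m/s) = 24700 m / 0.640 m/s = 38590 s = 0.4467 d.
k_d L₀/(k_2−k_d) = 0.240×15.2/(1.83−0.240) = 3.648/1.590 = 2.294 mg/L.
e^(−k_d t) = e^(−0.240×0.4467) = 0.8983; e^(−k_2 t) = e^(−1.83×0.4467) = 0.4416.
D = 2.294 × (0.8983 − 0.4416) + 1.86 × 0.4416 = 1.048 + 0.8213 = 1.869 mg/L.

D ≈ 1.87 mg/L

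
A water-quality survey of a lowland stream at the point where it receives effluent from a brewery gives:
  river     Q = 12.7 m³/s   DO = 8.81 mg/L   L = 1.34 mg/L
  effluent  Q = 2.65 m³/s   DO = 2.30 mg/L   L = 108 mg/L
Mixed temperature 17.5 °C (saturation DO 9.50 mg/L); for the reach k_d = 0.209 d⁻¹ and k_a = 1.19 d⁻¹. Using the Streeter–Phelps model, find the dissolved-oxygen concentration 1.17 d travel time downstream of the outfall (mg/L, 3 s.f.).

DO ≈ 6.80 mg/L

Mixed DO = (12.7×8.81 + 2.65×2.30)/(12.7+2.65) = 118.0/15.35 = 7.686 mg/L.
Mixed L₀ = (12.7×1.34 + 2.65×108)/(15.35) = 303.2/15.35 = 19.75 mg/L.
Initial deficit D₀ = C_s − DO₀ = 9.50 − 7.686 = 1.814 mg/L.
D(1.17) = [0.209×19.75/(1.19−0.209)](e^(−0.209×1.17) − e^(−1.19×1.17)) + 1.814 e^(−1.19×1.17)
= 4.208 × (0.7831 − 0.2485) + 1.814 × 0.2485 = 2.700 mg/L.
DO = 9.50 − 2.700 = 6.800 mg/L.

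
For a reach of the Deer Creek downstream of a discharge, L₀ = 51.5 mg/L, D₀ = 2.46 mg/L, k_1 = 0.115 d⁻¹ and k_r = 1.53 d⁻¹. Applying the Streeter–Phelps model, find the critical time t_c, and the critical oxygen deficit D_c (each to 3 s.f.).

t_c ≈ 1.20 d; D_c ≈ 3.37 mg/L

At the critical point dD/dt = 0, so k_1 L₀ e^(−k_1 t) = k_r D. Substituting D(t) from the Streeter–Phelps equation and solving for t gives
t_c = ln[(k_r/k_1)(1 − D₀(k_r−k_1)/(k_1 L₀))] / (k_r−k_1).
Here k_r−k_1 = 1.415 d⁻¹ and 1 − D₀(k_r−k_1)/(k_1 L₀) = 1 − 2.46×1.415/(0.115×51.5) = 0.4123, so
t_c = ln(13.30 × 0.4123) / 1.415 = 1.702 / 1.415 = 1.203 d.
D_c = (k_1/k_r) L₀ e^(−k_1 t_c) = (0.115/1.53) × 51.5 × e^(−0.115×1.203) = 0.07516 × 51.5 × 0.8708 = 3.371 mg/L.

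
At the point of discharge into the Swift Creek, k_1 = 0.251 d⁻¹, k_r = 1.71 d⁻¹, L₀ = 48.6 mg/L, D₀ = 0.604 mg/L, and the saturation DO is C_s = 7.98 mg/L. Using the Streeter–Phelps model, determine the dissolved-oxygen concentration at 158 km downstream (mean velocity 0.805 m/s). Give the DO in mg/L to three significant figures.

DO ≈ 3.41 mg/L

Travel time t = x/v = 158 km / (0.805 m/s) = 158000 m / 0.805 m/s = 196300 s = 2.272 d.
k_1 L₀/(k_r−k_1) = 0.251×48.6/(1.71−0.251) = 12.20/1.459 = 8.361 mg/L.
e^(−k_1 t) = e^(−0.251×2.272) = 0.5654; e^(−k_r t) = e^(−1.71×2.272) = 0.02056.
D = 8.361 × (0.5654 − 0.02056) + 0.604 × 0.02056 = 4.556 + 0.01242 = 4.568 mg/L.
DO = C_s − D = 7.98 − 4.568 = 3.412 mg/L.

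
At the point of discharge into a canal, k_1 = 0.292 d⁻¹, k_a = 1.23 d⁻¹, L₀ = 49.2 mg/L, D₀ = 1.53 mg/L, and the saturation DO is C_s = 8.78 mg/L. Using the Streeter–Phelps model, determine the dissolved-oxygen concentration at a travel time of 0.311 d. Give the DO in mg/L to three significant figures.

k_1 L₀/(k_a−k_1) = 0.292×49.2/(1.23−0.292) = 14.37/0.9380 = 15.32 mg/L.
e^(−k_1 t) = e^(−0.292×0.3110) = 0.9132; e^(−k_a t) = e^(−1.23×0.3110) = 0.6821.
D = 15.32 × (0.9132 − 0.6821) + 1.53 × 0.6821 = 3.539 + 1.044 = 4.583 mg/L.
DO = C_s − D = 8.78 − 4.583 = 4.197 mg/L.

DO ≈ 4.20 mg/L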